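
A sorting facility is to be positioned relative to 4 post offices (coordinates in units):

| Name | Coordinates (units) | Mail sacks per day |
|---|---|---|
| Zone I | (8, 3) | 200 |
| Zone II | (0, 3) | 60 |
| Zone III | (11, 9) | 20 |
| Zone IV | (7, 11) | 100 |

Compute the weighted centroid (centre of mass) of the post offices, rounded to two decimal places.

(6.63, 5.42)

The minimiser of Σwᵢ‖p−pᵢ‖² is the weighted centroid p* = (Σwᵢpᵢ)/(Σwᵢ).
Σwᵢ = 380.
Σwᵢxᵢ = 200·8 + 60·0 + 20·11 + 100·7 = 2520.
Σwᵢyᵢ = 200·3 + 60·3 + 20·9 + 100·11 = 2060.
x* = 2520/380 = 6.63, y* = 2060/380 = 5.42.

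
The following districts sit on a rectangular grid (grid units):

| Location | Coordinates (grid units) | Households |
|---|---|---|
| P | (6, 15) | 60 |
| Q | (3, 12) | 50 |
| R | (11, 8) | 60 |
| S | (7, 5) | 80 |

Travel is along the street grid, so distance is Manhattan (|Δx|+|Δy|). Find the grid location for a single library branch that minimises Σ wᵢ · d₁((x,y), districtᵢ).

(7, 8)

Manhattan distance separates: Σwᵢ(|x−xᵢ|+|y−yᵢ|) = Σwᵢ|x−xᵢ| + Σwᵢ|y−yᵢ|, so x and y are optimised independently as 1-D weighted medians.
Total weight W = 250; half = 125.
x-coordinate, sorted with cumulative weight:
  x=3 (Q, w=50) cum 50
  x=6 (P, w=60) cum 110
  x=7 (S, w=80) cum 190  ← median
  x=11 (R, w=60) cum 250
⇒ x* = 7
y-coordinate, sorted with cumulative weight:
  y=5 (S, w=80) cum 80
  y=8 (R, w=60) cum 140  ← median
  y=12 (Q, w=50) cum 190
  y=15 (P, w=60) cum 250
⇒ y* = 8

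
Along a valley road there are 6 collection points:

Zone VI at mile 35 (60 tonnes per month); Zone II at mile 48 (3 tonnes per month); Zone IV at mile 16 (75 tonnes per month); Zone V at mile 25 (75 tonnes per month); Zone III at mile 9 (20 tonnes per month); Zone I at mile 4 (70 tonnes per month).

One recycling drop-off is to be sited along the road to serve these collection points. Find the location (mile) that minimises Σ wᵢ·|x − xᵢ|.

For a sum of weighted absolute distances on a line, the optimum is the weighted median (not the mean). Total weight W = 303; half-weight = 151.5.
Sort by position and accumulate weight:
  mile 4 (Zone I, w=70) → cum 70
  mile 9 (Zone III, w=20) → cum 90
  mile 16 (Zone IV, w=75) → cum 165  ≥ 151.5 → median here
  mile 25 (Zone V, w=75) → cum 240
  mile 35 (Zone VI, w=60) → cum 300
  mile 48 (Zone II, w=3) → cum 303
Optimal location: mile 16.

x = 16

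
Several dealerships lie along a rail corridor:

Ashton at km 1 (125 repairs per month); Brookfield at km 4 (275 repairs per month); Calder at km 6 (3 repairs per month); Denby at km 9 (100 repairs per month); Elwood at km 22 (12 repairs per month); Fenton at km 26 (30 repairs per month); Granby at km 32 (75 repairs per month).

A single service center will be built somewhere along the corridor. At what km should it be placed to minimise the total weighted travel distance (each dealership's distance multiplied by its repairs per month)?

For a sum of weighted absolute distances on a line, the optimum is the weighted median (not the mean). Total weight W = 620; half-weight = 310.
Sort by position and accumulate weight:
  km 1 (Ashton, w=125) → cum 125
  km 4 (Brookfield, w=275) → cum 400  ≥ 310 → median here
  km 6 (Calder, w=3) → cum 403
  km 9 (Denby, w=100) → cum 503
  km 22 (Elwood, w=12) → cum 515
  km 26 (Fenton, w=30) → cum 545
  km 32 (Granby, w=75) → cum 620
Optimal location: km 4.

x = 4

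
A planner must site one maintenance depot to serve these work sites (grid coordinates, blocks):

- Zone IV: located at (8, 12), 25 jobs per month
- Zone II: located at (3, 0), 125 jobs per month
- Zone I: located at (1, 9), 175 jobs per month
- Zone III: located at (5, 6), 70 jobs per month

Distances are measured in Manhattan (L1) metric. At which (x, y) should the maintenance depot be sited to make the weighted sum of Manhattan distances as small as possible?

Manhattan distance separates: Σwᵢ(|x−xᵢ|+|y−yᵢ|) = Σwᵢ|x−xᵢ| + Σwᵢ|y−yᵢ|, so x and y are optimised independently as 1-D weighted medians.
Total weight W = 395; half = 197.5.
x-coordinate, sorted with cumulative weight:
  x=1 (Zone I, w=175) cum 175
  x=3 (Zone II, w=125) cum 300  ← median
  x=5 (Zone III, w=70) cum 370
  x=8 (Zone IV, w=25) cum 395
⇒ x* = 3
y-coordinate, sorted with cumulative weight:
  y=0 (Zone II, w=125) cum 125
  y=6 (Zone III, w=70) cum 195
  y=9 (Zone I, w=175) cum 370  ← median
  y=12 (Zone IV, w=25) cum 395
⇒ y* = 9

(3, 9)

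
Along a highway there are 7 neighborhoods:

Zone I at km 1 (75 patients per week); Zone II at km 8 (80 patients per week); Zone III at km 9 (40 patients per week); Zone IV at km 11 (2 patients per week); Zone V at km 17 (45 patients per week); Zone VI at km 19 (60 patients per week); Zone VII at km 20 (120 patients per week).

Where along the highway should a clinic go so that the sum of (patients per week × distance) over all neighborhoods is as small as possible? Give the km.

For a sum of weighted absolute distances on a line, the optimum is the weighted median (not the mean). Total weight W = 422; half-weight = 211.
Sort by position and accumulate weight:
  km 1 (Zone I, w=75) → cum 75
  km 8 (Zone II, w=80) → cum 155
  km 9 (Zone III, w=40) → cum 195
  km 11 (Zone IV, w=2) → cum 197
  km 17 (Zone V, w=45) → cum 242  ≥ 211 → median here
  km 19 (Zone VI, w=60) → cum 302
  km 20 (Zone VII, w=120) → cum 422
Optimal location: km 17.

x = 17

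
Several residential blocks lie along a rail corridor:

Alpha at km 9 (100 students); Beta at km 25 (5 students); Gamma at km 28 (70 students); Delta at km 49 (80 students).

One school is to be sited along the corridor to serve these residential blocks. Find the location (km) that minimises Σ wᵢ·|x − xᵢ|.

x = 28

For a sum of weighted absolute distances on a line, the optimum is the weighted median (not the mean). Total weight W = 255; half-weight = 127.5.
Sort by position and accumulate weight:
  km 9 (Alpha, w=100) → cum 100
  km 25 (Beta, w=5) → cum 105
  km 28 (Gamma, w=70) → cum 175  ≥ 127.5 → median here
  km 49 (Delta, w=80) → cum 255
Optimal location: km 28.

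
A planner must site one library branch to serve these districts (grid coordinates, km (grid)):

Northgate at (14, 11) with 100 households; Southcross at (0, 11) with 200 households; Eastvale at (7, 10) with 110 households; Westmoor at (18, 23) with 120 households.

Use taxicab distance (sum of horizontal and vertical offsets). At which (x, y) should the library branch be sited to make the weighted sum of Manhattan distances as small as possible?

(7, 11)

Manhattan distance separates: Σwᵢ(|x−xᵢ|+|y−yᵢ|) = Σwᵢ|x−xᵢ| + Σwᵢ|y−yᵢ|, so x and y are optimised independently as 1-D weighted medians.
Total weight W = 530; half = 265.
x-coordinate, sorted with cumulative weight:
  x=0 (Southcross, w=200) cum 200
  x=7 (Eastvale, w=110) cum 310  ← median
  x=14 (Northgate, w=100) cum 410
  x=18 (Westmoor, w=120) cum 530
⇒ x* = 7
y-coordinate, sorted with cumulative weight:
  y=10 (Eastvale, w=110) cum 110
  y=11 (Northgate, w=100) cum 210
  y=11 (Southcross, w=200) cum 410  ← median
  y=23 (Westmoor, w=120) cum 530
⇒ y* = 11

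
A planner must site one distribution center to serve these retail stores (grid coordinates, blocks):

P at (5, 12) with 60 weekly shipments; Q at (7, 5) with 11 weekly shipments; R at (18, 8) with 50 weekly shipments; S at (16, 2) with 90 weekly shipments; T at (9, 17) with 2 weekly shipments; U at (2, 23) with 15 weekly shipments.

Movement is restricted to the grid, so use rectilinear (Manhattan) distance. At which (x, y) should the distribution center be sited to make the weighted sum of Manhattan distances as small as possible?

Manhattan distance separates: Σwᵢ(|x−xᵢ|+|y−yᵢ|) = Σwᵢ|x−xᵢ| + Σwᵢ|y−yᵢ|, so x and y are optimised independently as 1-D weighted medians.
Total weight W = 228; half = 114.
x-coordinate, sorted with cumulative weight:
  x=2 (U, w=15) cum 15
  x=5 (P, w=60) cum 75
  x=7 (Q, w=11) cum 86
  x=9 (T, w=2) cum 88
  x=16 (S, w=90) cum 178  ← median
  x=18 (R, w=50) cum 228
⇒ x* = 16
y-coordinate, sorted with cumulative weight:
  y=2 (S, w=90) cum 90
  y=5 (Q, w=11) cum 101
  y=8 (R, w=50) cum 151  ← median
  y=12 (P, w=60) cum 211
  y=17 (T, w=2) cum 213
  y=23 (U, w=15) cum 228
⇒ y* = 8

(16, 8)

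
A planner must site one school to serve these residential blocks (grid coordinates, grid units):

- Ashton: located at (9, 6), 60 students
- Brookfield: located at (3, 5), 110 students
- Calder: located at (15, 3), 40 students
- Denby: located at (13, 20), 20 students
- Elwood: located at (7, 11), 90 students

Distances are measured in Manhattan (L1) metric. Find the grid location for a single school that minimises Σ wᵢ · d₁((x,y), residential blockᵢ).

(7, 6)

Manhattan distance separates: Σwᵢ(|x−xᵢ|+|y−yᵢ|) = Σwᵢ|x−xᵢ| + Σwᵢ|y−yᵢ|, so x and y are optimised independently as 1-D weighted medians.
Total weight W = 320; half = 160.
x-coordinate, sorted with cumulative weight:
  x=3 (Brookfield, w=110) cum 110
  x=7 (Elwood, w=90) cum 200  ← median
  x=9 (Ashton, w=60) cum 260
  x=13 (Denby, w=20) cum 280
  x=15 (Calder, w=40) cum 320
⇒ x* = 7
y-coordinate, sorted with cumulative weight:
  y=3 (Calder, w=40) cum 40
  y=5 (Brookfield, w=110) cum 150
  y=6 (Ashton, w=60) cum 210  ← median
  y=11 (Elwood, w=90) cum 300
  y=20 (Denby, w=20) cum 320
⇒ y* = 6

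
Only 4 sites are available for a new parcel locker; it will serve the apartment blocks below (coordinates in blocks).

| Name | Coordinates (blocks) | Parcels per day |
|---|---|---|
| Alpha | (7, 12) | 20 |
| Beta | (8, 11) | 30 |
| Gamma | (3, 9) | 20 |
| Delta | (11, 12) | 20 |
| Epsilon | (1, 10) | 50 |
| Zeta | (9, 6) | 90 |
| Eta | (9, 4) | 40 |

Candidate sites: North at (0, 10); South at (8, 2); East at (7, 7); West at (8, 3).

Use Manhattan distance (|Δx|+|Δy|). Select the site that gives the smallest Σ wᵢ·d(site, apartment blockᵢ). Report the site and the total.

Total weighted distance at each candidate:
  North (0, 10): total = 2610
  South (8, 2): total = 2310
  East (7, 7): total = 1470
  West (8, 3): total = 2040
Minimum is at East with total 1470 blocks.

East, total 1470 blocks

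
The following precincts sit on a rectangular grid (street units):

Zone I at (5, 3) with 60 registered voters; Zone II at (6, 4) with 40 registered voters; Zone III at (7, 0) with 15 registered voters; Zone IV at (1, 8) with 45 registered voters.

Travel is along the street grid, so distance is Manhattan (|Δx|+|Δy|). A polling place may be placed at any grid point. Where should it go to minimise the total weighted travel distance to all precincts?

(5, 4)

Manhattan distance separates: Σwᵢ(|x−xᵢ|+|y−yᵢ|) = Σwᵢ|x−xᵢ| + Σwᵢ|y−yᵢ|, so x and y are optimised independently as 1-D weighted medians.
Total weight W = 160; half = 80.
x-coordinate, sorted with cumulative weight:
  x=1 (Zone IV, w=45) cum 45
  x=5 (Zone I, w=60) cum 105  ← median
  x=6 (Zone II, w=40) cum 145
  x=7 (Zone III, w=15) cum 160
⇒ x* = 5
y-coordinate, sorted with cumulative weight:
  y=0 (Zone III, w=15) cum 15
  y=3 (Zone I, w=60) cum 75
  y=4 (Zone II, w=40) cum 115  ← median
  y=8 (Zone IV, w=45) cum 160
⇒ y* = 4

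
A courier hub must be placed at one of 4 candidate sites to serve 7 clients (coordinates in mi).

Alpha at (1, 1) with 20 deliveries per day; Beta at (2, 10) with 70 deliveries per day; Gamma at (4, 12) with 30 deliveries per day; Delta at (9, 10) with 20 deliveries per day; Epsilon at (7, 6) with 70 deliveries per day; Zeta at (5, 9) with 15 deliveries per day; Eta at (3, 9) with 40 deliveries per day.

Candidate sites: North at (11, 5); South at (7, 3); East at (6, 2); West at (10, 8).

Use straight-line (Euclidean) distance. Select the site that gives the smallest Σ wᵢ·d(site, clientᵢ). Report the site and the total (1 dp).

Total weighted distance at each candidate:
  North (11, 5): total = 2095.3
  South (7, 3): total = 1752.2
  East (6, 2): total = 1904.2
  West (10, 8): total = 1678.0
Minimum is at West with total 1678.0 mi.

West, total 1678.0 mi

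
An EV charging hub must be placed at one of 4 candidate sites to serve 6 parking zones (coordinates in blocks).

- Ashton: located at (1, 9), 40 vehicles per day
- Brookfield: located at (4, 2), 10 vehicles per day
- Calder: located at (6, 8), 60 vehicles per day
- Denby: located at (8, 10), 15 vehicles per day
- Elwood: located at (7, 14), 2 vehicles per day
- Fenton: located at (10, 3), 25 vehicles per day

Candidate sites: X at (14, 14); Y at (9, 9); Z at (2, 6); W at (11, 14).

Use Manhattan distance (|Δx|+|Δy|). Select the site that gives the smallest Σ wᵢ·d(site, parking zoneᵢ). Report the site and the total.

Total weighted distance at each candidate:
  X (14, 14): total = 2319
  Y (9, 9): total = 899
  Z (2, 6): total = 1031
  W (11, 14): total = 1863
Minimum is at Y with total 899 blocks.

Y, total 899 blocks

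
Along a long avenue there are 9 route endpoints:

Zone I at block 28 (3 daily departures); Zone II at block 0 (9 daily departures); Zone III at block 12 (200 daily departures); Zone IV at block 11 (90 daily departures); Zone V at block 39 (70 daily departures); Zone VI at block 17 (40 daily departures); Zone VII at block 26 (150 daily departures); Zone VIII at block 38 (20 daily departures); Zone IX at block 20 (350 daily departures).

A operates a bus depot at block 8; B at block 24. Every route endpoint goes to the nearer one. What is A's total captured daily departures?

The indifferent point is the midpoint (8+24)/2 = 16; route endpoints left of it (closer to A at 8) go to A, those right go to B.
  Zone II at 0 (w=9) → A
  Zone IV at 11 (w=90) → A
  Zone III at 12 (w=200) → A
  Zone VI at 17 (w=40) → B
  Zone IX at 20 (w=350) → B
  Zone VII at 26 (w=150) → B
  Zone I at 28 (w=3) → B
  Zone VIII at 38 (w=20) → B
  Zone V at 39 (w=70) → B
A captures 299; B captures 633.

299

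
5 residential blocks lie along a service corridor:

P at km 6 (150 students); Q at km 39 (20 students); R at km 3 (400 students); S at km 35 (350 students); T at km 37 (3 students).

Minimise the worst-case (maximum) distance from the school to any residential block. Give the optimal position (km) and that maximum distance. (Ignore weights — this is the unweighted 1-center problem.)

location 21, max distance 18

The 1-center on a line is the midpoint of the two extreme points: leftmost at 3, rightmost at 39.
Optimal location = (3 + 39)/2 = 21; maximum distance = (39 − 3)/2 = 18.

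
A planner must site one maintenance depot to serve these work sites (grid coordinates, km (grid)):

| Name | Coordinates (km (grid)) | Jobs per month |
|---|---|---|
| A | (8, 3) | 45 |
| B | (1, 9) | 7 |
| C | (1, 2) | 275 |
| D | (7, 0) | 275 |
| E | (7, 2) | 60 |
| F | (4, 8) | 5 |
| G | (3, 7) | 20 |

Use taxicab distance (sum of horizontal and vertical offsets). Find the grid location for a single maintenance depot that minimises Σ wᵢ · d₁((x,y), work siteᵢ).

Manhattan distance separates: Σwᵢ(|x−xᵢ|+|y−yᵢ|) = Σwᵢ|x−xᵢ| + Σwᵢ|y−yᵢ|, so x and y are optimised independently as 1-D weighted medians.
Total weight W = 687; half = 343.5.
x-coordinate, sorted with cumulative weight:
  x=1 (B, w=7) cum 7
  x=1 (C, w=275) cum 282
  x=3 (G, w=20) cum 302
  x=4 (F, w=5) cum 307
  x=7 (D, w=275) cum 582  ← median
  x=7 (E, w=60) cum 642
  x=8 (A, w=45) cum 687
⇒ x* = 7
y-coordinate, sorted with cumulative weight:
  y=0 (D, w=275) cum 275
  y=2 (C, w=275) cum 550  ← median
  y=2 (E, w=60) cum 610
  y=3 (A, w=45) cum 655
  y=7 (G, w=20) cum 675
  y=8 (F, w=5) cum 680
  y=9 (B, w=7) cum 687
⇒ y* = 2

(7, 2)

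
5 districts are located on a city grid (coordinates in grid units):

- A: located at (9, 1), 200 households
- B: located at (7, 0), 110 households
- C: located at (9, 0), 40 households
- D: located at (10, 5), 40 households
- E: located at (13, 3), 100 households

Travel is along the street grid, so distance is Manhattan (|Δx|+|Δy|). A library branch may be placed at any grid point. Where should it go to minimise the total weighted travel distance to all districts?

Manhattan distance separates: Σwᵢ(|x−xᵢ|+|y−yᵢ|) = Σwᵢ|x−xᵢ| + Σwᵢ|y−yᵢ|, so x and y are optimised independently as 1-D weighted medians.
Total weight W = 490; half = 245.
x-coordinate, sorted with cumulative weight:
  x=7 (B, w=110) cum 110
  x=9 (A, w=200) cum 310  ← median
  x=9 (C, w=40) cum 350
  x=10 (D, w=40) cum 390
  x=13 (E, w=100) cum 490
⇒ x* = 9
y-coordinate, sorted with cumulative weight:
  y=0 (B, w=110) cum 110
  y=0 (C, w=40) cum 150
  y=1 (A, w=200) cum 350  ← median
  y=3 (E, w=100) cum 450
  y=5 (D, w=40) cum 490
⇒ y* = 1

(9, 1)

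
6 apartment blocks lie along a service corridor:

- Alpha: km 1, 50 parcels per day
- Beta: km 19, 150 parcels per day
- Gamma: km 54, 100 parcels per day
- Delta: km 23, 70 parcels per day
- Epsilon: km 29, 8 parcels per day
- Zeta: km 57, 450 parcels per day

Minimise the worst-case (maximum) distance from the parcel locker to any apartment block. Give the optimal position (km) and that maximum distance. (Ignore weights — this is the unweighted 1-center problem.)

The 1-center on a line is the midpoint of the two extreme points: leftmost at 1, rightmost at 57.
Optimal location = (1 + 57)/2 = 29; maximum distance = (57 − 1)/2 = 28.

location 29, max distance 28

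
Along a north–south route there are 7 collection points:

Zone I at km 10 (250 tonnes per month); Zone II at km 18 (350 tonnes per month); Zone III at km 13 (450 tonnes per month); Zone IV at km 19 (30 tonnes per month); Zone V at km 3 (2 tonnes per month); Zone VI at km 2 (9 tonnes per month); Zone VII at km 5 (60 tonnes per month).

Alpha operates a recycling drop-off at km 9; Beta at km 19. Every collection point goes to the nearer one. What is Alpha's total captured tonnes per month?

The indifferent point is the midpoint (9+19)/2 = 14; collection points left of it (closer to Alpha at 9) go to Alpha, those right go to Beta.
  Zone VI at 2 (w=9) → Alpha
  Zone V at 3 (w=2) → Alpha
  Zone VII at 5 (w=60) → Alpha
  Zone I at 10 (w=250) → Alpha
  Zone III at 13 (w=450) → Alpha
  Zone II at 18 (w=350) → Beta
  Zone IV at 19 (w=30) → Beta
Alpha captures 771; Beta captures 380.

771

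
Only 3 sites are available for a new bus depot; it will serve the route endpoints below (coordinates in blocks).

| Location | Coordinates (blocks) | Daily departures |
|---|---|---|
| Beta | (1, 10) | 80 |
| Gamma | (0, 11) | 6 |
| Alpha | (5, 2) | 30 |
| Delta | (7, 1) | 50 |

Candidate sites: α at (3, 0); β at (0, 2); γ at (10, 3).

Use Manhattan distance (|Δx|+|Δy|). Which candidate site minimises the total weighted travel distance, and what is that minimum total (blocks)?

Total weighted distance at each candidate:
  α (3, 0): total = 1414
  β (0, 2): total = 1324
  γ (10, 3): total = 1818
Minimum is at β with total 1324 blocks.

β, total 1324 blocks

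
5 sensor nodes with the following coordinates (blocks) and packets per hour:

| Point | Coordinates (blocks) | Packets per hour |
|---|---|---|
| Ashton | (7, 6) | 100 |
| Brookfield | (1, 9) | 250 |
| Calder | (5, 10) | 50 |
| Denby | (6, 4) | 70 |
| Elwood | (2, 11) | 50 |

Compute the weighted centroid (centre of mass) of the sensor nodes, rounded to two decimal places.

The minimiser of Σwᵢ‖p−pᵢ‖² is the weighted centroid p* = (Σwᵢpᵢ)/(Σwᵢ).
Σwᵢ = 520.
Σwᵢxᵢ = 100·7 + 250·1 + 50·5 + 70·6 + 50·2 = 1720.
Σwᵢyᵢ = 100·6 + 250·9 + 50·10 + 70·4 + 50·11 = 4180.
x* = 1720/520 = 3.31, y* = 4180/520 = 8.04.

(3.31, 8.04)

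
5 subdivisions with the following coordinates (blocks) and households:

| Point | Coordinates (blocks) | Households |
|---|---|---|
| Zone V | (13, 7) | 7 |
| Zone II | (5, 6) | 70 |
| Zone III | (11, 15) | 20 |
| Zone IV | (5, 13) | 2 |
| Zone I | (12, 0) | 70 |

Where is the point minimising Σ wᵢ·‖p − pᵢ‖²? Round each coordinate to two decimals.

(8.94, 4.70)

The minimiser of Σwᵢ‖p−pᵢ‖² is the weighted centroid p* = (Σwᵢpᵢ)/(Σwᵢ).
Σwᵢ = 169.
Σwᵢxᵢ = 7·13 + 70·5 + 20·11 + 2·5 + 70·12 = 1511.
Σwᵢyᵢ = 7·7 + 70·6 + 20·15 + 2·13 + 70·0 = 795.
x* = 1511/169 = 8.94, y* = 795/169 = 4.70.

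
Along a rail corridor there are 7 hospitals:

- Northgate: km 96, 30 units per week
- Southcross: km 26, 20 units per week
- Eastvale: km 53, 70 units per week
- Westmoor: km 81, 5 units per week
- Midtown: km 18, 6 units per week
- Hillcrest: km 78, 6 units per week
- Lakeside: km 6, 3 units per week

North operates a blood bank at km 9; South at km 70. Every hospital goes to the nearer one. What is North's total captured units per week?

The indifferent point is the midpoint (9+70)/2 = 39.5; hospitals left of it (closer to North at 9) go to North, those right go to South.
  Lakeside at 6 (w=3) → North
  Midtown at 18 (w=6) → North
  Southcross at 26 (w=20) → North
  Eastvale at 53 (w=70) → South
  Hillcrest at 78 (w=6) → South
  Westmoor at 81 (w=5) → South
  Northgate at 96 (w=30) → South
North captures 29; South captures 111.

29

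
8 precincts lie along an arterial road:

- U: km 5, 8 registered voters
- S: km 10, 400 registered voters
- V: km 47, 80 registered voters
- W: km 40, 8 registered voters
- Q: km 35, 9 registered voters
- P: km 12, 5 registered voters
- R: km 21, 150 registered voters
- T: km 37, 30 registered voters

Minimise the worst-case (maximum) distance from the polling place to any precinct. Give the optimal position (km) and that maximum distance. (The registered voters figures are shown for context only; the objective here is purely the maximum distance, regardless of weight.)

location 26, max distance 21

The 1-center on a line is the midpoint of the two extreme points: leftmost at 5, rightmost at 47.
Optimal location = (5 + 47)/2 = 26; maximum distance = (47 − 5)/2 = 21.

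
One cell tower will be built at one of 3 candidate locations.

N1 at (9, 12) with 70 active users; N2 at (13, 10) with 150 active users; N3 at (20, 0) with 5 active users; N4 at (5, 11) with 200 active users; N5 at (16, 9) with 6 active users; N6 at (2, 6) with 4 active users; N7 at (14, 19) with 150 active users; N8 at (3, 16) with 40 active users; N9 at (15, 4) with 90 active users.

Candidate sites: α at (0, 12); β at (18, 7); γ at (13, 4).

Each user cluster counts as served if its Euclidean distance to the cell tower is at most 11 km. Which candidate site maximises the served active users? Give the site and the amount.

γ, covering 521

Coverage radius r = 11 km; a point is covered iff (Δx)²+(Δy)² ≤ 11² = 121.
  α (0, 12): covers {N1, N4, N6, N8} → 314
  β (18, 7): covers {N1, N2, N3, N5, N9} → 321
  γ (13, 4): covers {N1, N2, N3, N4, N5, N9} → 521
Maximum coverage at γ: 521 active users.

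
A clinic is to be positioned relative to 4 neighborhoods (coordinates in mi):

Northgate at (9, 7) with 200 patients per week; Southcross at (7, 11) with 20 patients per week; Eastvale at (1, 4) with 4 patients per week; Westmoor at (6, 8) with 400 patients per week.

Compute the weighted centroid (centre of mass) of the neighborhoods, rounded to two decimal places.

(6.96, 7.75)

The minimiser of Σwᵢ‖p−pᵢ‖² is the weighted centroid p* = (Σwᵢpᵢ)/(Σwᵢ).
Σwᵢ = 624.
Σwᵢxᵢ = 200·9 + 20·7 + 4·1 + 400·6 = 4344.
Σwᵢyᵢ = 200·7 + 20·11 + 4·4 + 400·8 = 4836.
x* = 4344/624 = 6.96, y* = 4836/624 = 7.75.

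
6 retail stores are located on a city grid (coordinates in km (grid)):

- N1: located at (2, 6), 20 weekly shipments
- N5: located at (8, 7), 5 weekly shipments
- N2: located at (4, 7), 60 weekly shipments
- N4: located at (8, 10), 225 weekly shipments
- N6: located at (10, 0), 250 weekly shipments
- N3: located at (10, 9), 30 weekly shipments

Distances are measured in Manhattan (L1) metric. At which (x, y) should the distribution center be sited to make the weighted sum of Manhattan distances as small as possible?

Manhattan distance separates: Σwᵢ(|x−xᵢ|+|y−yᵢ|) = Σwᵢ|x−xᵢ| + Σwᵢ|y−yᵢ|, so x and y are optimised independently as 1-D weighted medians.
Total weight W = 590; half = 295.
x-coordinate, sorted with cumulative weight:
  x=2 (N1, w=20) cum 20
  x=4 (N2, w=60) cum 80
  x=8 (N5, w=5) cum 85
  x=8 (N4, w=225) cum 310  ← median
  x=10 (N6, w=250) cum 560
  x=10 (N3, w=30) cum 590
⇒ x* = 8
y-coordinate, sorted with cumulative weight:
  y=0 (N6, w=250) cum 250
  y=6 (N1, w=20) cum 270
  y=7 (N5, w=5) cum 275
  y=7 (N2, w=60) cum 335  ← median
  y=9 (N3, w=30) cum 365
  y=10 (N4, w=225) cum 590
⇒ y* = 7

(8, 7)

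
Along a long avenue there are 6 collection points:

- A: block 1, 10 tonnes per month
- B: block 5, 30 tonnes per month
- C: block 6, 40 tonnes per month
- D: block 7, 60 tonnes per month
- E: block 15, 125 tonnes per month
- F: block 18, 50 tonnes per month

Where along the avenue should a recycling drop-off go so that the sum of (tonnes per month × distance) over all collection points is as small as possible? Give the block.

For a sum of weighted absolute distances on a line, the optimum is the weighted median (not the mean). Total weight W = 315; half-weight = 157.5.
Sort by position and accumulate weight:
  block 1 (A, w=10) → cum 10
  block 5 (B, w=30) → cum 40
  block 6 (C, w=40) → cum 80
  block 7 (D, w=60) → cum 140
  block 15 (E, w=125) → cum 265  ≥ 157.5 → median here
  block 18 (F, w=50) → cum 315
Optimal location: block 15.

x = 15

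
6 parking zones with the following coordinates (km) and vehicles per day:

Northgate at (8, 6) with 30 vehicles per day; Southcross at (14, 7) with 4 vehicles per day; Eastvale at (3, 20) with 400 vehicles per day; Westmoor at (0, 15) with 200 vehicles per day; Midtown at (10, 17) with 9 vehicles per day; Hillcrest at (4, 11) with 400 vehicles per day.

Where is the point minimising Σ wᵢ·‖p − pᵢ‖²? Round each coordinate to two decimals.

The minimiser of Σwᵢ‖p−pᵢ‖² is the weighted centroid p* = (Σwᵢpᵢ)/(Σwᵢ).
Σwᵢ = 1043.
Σwᵢxᵢ = 30·8 + 4·14 + 400·3 + 200·0 + 9·10 + 400·4 = 3186.
Σwᵢyᵢ = 30·6 + 4·7 + 400·20 + 200·15 + 9·17 + 400·11 = 15761.
x* = 3186/1043 = 3.05, y* = 15761/1043 = 15.11.

(3.05, 15.11)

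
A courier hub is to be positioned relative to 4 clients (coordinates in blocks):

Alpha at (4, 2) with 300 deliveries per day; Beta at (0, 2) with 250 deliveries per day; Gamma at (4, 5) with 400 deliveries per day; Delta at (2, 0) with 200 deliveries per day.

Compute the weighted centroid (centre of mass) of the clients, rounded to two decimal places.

(2.78, 2.70)

The minimiser of Σwᵢ‖p−pᵢ‖² is the weighted centroid p* = (Σwᵢpᵢ)/(Σwᵢ).
Σwᵢ = 1150.
Σwᵢxᵢ = 300·4 + 250·0 + 400·4 + 200·2 = 3200.
Σwᵢyᵢ = 300·2 + 250·2 + 400·5 + 200·0 = 3100.
x* = 3200/1150 = 2.78, y* = 3100/1150 = 2.70.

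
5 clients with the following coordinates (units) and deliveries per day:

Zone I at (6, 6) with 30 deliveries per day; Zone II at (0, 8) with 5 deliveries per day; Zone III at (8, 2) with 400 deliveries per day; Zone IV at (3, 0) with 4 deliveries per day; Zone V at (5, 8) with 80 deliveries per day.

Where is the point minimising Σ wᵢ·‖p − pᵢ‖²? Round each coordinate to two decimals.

The minimiser of Σwᵢ‖p−pᵢ‖² is the weighted centroid p* = (Σwᵢpᵢ)/(Σwᵢ).
Σwᵢ = 519.
Σwᵢxᵢ = 30·6 + 5·0 + 400·8 + 4·3 + 80·5 = 3792.
Σwᵢyᵢ = 30·6 + 5·8 + 400·2 + 4·0 + 80·8 = 1660.
x* = 3792/519 = 7.31, y* = 1660/519 = 3.20.

(7.31, 3.20)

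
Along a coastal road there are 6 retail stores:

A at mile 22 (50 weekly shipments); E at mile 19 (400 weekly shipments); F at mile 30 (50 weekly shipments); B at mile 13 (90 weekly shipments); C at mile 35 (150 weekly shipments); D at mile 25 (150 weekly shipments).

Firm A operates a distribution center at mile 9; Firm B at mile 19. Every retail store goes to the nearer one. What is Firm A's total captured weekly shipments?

The indifferent point is the midpoint (9+19)/2 = 14; retail stores left of it (closer to Firm A at 9) go to Firm A, those right go to Firm B.
  B at 13 (w=90) → Firm A
  E at 19 (w=400) → Firm B
  A at 22 (w=50) → Firm B
  D at 25 (w=150) → Firm B
  F at 30 (w=50) → Firm B
  C at 35 (w=150) → Firm B
Firm A captures 90; Firm B captures 800.

90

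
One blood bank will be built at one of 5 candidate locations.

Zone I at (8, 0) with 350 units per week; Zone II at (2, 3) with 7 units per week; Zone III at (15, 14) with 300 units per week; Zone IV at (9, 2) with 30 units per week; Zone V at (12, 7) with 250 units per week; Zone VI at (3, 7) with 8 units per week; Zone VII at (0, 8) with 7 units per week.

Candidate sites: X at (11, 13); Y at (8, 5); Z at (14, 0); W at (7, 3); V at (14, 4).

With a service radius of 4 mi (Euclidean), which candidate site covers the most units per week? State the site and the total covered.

Coverage radius r = 4 mi; a point is covered iff (Δx)²+(Δy)² ≤ 4² = 16.
  X (11, 13): covers {none} → 0
  Y (8, 5): covers {Zone IV} → 30
  Z (14, 0): covers {none} → 0
  W (7, 3): covers {Zone I, Zone IV} → 380
  V (14, 4): covers {Zone V} → 250
Maximum coverage at W: 380 units per week.

W, covering 380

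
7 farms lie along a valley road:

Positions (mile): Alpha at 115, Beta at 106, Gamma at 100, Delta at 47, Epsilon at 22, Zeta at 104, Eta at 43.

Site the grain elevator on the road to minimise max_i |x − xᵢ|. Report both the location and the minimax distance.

The 1-center on a line is the midpoint of the two extreme points: leftmost at 22, rightmost at 115.
Optimal location = (22 + 115)/2 = 68.5; maximum distance = (115 − 22)/2 = 46.5.

location 68.5, max distance 46.5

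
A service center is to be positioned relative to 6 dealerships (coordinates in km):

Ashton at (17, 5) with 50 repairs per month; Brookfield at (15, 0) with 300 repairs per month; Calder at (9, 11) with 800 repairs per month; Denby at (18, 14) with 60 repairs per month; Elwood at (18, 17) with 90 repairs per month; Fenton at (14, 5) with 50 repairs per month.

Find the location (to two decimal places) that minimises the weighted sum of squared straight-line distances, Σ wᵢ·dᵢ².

(11.81, 8.64)

The minimiser of Σwᵢ‖p−pᵢ‖² is the weighted centroid p* = (Σwᵢpᵢ)/(Σwᵢ).
Σwᵢ = 1350.
Σwᵢxᵢ = 50·17 + 300·15 + 800·9 + 60·18 + 90·18 + 50·14 = 15950.
Σwᵢyᵢ = 50·5 + 300·0 + 800·11 + 60·14 + 90·17 + 50·5 = 11670.
x* = 15950/1350 = 11.81, y* = 11670/1350 = 8.64.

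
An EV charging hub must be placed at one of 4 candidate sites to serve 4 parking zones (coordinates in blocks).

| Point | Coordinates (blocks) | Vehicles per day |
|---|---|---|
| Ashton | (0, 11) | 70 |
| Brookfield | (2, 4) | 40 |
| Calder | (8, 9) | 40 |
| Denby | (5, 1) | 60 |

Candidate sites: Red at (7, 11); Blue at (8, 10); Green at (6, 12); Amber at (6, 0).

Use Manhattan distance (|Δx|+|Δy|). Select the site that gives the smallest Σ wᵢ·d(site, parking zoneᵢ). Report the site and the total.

Total weighted distance at each candidate:
  Red (7, 11): total = 1810
  Blue (8, 10): total = 1870
  Green (6, 12): total = 1890
  Amber (6, 0): total = 2070
Minimum is at Red with total 1810 blocks.

Red, total 1810 blocks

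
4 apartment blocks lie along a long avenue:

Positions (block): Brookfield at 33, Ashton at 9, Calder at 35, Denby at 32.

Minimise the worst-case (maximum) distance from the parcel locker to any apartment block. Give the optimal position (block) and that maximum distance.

location 22, max distance 13

The 1-center on a line is the midpoint of the two extreme points: leftmost at 9, rightmost at 35.
Optimal location = (9 + 35)/2 = 22; maximum distance = (35 − 9)/2 = 13.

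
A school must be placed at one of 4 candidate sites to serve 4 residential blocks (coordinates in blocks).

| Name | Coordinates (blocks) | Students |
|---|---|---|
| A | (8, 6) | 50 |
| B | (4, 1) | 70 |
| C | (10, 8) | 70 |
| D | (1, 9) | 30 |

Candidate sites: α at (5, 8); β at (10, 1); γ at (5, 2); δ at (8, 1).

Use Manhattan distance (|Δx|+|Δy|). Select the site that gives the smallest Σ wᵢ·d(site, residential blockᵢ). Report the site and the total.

α, total 1310 blocks

Total weighted distance at each candidate:
  α (5, 8): total = 1310
  β (10, 1): total = 1770
  γ (5, 2): total = 1590
  δ (8, 1): total = 1610
Minimum is at α with total 1310 blocks.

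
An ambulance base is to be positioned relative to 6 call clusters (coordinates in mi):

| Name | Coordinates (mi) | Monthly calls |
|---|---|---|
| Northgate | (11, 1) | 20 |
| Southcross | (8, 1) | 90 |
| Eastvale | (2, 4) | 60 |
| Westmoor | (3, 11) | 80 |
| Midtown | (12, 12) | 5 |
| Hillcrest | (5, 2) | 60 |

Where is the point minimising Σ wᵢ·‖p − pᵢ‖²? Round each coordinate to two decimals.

The minimiser of Σwᵢ‖p−pᵢ‖² is the weighted centroid p* = (Σwᵢpᵢ)/(Σwᵢ).
Σwᵢ = 315.
Σwᵢxᵢ = 20·11 + 90·8 + 60·2 + 80·3 + 5·12 + 60·5 = 1660.
Σwᵢyᵢ = 20·1 + 90·1 + 60·4 + 80·11 + 5·12 + 60·2 = 1410.
x* = 1660/315 = 5.27, y* = 1410/315 = 4.48.

(5.27, 4.48)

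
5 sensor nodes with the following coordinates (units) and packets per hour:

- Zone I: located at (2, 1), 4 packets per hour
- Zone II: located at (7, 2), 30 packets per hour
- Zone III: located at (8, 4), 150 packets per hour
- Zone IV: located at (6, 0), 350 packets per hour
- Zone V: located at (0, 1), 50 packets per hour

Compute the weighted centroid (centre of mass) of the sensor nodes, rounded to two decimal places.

(6.02, 1.22)

The minimiser of Σwᵢ‖p−pᵢ‖² is the weighted centroid p* = (Σwᵢpᵢ)/(Σwᵢ).
Σwᵢ = 584.
Σwᵢxᵢ = 4·2 + 30·7 + 150·8 + 350·6 + 50·0 = 3518.
Σwᵢyᵢ = 4·1 + 30·2 + 150·4 + 350·0 + 50·1 = 714.
x* = 3518/584 = 6.02, y* = 714/584 = 1.22.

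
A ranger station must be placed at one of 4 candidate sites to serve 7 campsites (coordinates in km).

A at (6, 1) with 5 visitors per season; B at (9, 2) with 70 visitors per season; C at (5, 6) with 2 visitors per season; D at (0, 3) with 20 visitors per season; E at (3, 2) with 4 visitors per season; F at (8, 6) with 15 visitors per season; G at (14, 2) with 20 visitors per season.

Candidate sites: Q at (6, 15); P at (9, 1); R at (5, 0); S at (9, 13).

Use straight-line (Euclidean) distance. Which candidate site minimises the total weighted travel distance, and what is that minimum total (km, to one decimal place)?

Total weighted distance at each candidate:
  Q (6, 15): total = 1787.3
  P (9, 1): total = 485.0
  R (5, 0): total = 745.1
  S (9, 13): total = 1514.9
Minimum is at P with total 485.0 km.

P, total 485.0 km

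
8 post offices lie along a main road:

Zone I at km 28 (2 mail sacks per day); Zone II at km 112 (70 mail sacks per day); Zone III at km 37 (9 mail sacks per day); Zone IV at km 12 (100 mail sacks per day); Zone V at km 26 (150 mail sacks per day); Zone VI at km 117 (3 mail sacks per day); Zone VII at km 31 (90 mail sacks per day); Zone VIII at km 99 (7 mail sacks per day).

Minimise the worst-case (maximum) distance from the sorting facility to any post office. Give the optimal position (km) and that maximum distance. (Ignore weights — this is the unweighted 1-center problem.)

location 64.5, max distance 52.5

The 1-center on a line is the midpoint of the two extreme points: leftmost at 12, rightmost at 117.
Optimal location = (12 + 117)/2 = 64.5; maximum distance = (117 − 12)/2 = 52.5.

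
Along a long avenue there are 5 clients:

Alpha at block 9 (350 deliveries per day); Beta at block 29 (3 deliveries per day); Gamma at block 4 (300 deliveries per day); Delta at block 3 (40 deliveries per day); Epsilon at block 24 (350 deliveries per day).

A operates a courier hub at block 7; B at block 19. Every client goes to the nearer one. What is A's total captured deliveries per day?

690

The indifferent point is the midpoint (7+19)/2 = 13; clients left of it (closer to A at 7) go to A, those right go to B.
  Delta at 3 (w=40) → A
  Gamma at 4 (w=300) → A
  Alpha at 9 (w=350) → A
  Epsilon at 24 (w=350) → B
  Beta at 29 (w=3) → B
A captures 690; B captures 353.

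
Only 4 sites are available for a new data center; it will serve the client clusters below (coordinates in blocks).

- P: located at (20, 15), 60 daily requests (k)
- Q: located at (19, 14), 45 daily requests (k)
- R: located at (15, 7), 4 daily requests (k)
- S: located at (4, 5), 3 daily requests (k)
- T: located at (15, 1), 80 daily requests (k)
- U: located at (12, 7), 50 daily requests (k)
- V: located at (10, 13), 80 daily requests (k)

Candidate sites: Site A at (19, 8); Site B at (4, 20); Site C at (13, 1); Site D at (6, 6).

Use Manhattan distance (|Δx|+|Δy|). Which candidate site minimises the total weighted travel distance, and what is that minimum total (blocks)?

Total weighted distance at each candidate:
  Site A (19, 8): total = 3224
  Site B (4, 20): total = 6836
  Site C (13, 1): total = 3896
  Site D (6, 6): total = 4724
Minimum is at Site A with total 3224 blocks.

Site A, total 3224 blocks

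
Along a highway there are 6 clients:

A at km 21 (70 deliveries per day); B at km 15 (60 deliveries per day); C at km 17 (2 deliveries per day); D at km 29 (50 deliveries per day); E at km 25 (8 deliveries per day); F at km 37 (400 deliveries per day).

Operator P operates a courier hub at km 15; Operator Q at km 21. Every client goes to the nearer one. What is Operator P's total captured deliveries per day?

62

The indifferent point is the midpoint (15+21)/2 = 18; clients left of it (closer to Operator P at 15) go to Operator P, those right go to Operator Q.
  B at 15 (w=60) → Operator P
  C at 17 (w=2) → Operator P
  A at 21 (w=70) → Operator Q
  E at 25 (w=8) → Operator Q
  D at 29 (w=50) → Operator Q
  F at 37 (w=400) → Operator Q
Operator P captures 62; Operator Q captures 528.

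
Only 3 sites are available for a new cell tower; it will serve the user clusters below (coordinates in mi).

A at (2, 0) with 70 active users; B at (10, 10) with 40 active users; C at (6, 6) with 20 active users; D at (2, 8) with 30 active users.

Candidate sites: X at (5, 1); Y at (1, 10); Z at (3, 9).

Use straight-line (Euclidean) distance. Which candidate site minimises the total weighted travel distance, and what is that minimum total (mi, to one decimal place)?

X, total 963.6 mi

Total weighted distance at each candidate:
  X (5, 1): total = 963.6
  Y (1, 10): total = 1258.6
  Z (3, 9): total = 1044.0
Minimum is at X with total 963.6 mi.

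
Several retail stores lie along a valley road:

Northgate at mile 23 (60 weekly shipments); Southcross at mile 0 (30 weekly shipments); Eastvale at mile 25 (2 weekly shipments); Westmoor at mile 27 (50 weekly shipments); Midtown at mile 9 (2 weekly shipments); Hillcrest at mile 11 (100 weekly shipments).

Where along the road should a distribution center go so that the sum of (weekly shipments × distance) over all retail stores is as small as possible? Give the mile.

For a sum of weighted absolute distances on a line, the optimum is the weighted median (not the mean). Total weight W = 244; half-weight = 122.
Sort by position and accumulate weight:
  mile 0 (Southcross, w=30) → cum 30
  mile 9 (Midtown, w=2) → cum 32
  mile 11 (Hillcrest, w=100) → cum 132  ≥ 122 → median here
  mile 23 (Northgate, w=60) → cum 192
  mile 25 (Eastvale, w=2) → cum 194
  mile 27 (Westmoor, w=50) → cum 244
Optimal location: mile 11.

x = 11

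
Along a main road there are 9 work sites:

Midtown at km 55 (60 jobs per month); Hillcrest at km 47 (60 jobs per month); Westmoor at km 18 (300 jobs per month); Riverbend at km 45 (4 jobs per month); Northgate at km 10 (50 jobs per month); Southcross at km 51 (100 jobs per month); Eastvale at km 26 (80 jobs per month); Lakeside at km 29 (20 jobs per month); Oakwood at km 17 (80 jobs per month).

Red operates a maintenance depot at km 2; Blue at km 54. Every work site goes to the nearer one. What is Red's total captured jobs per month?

The indifferent point is the midpoint (2+54)/2 = 28; work sites left of it (closer to Red at 2) go to Red, those right go to Blue.
  Northgate at 10 (w=50) → Red
  Oakwood at 17 (w=80) → Red
  Westmoor at 18 (w=300) → Red
  Eastvale at 26 (w=80) → Red
  Lakeside at 29 (w=20) → Blue
  Riverbend at 45 (w=4) → Blue
  Hillcrest at 47 (w=60) → Blue
  Southcross at 51 (w=100) → Blue
  Midtown at 55 (w=60) → Blue
Red captures 510; Blue captures 244.

510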